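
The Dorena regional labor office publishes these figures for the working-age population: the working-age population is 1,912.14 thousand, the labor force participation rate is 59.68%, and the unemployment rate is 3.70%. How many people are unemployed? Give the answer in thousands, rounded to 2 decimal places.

About 42.22 thousand are unemployed.

Labor force = 0.5968 × 1,912.14 = 1,141.17 thousand.
Unemployed = 0.0370 × 1,141.17 ≈ 42.22 thousand.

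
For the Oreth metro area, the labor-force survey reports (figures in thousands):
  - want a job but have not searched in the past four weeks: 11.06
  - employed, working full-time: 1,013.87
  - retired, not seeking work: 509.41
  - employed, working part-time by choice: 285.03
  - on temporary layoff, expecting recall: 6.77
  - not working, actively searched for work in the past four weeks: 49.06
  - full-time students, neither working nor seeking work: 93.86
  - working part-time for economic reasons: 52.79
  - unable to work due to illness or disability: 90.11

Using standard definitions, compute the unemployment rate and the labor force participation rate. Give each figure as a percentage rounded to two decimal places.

Employed = 1,013.87 + 285.03 + 52.79 = 1,351.69 thousand (anyone who worked, including part-time for economic reasons, counts as employed).
Unemployed = 6.77 + 49.06 = 55.83 thousand (jobless and actively searching, or on temporary layoff).
Labor force = 1,351.69 + 55.83 = 1,407.52 thousand.
Not in labor force = 11.06 + 509.41 + 93.86 + 90.11 = 704.44 thousand (those not working and not actively searching are outside the labor force — including those who want a job but have given up searching).
Civilian working-age population = 1,407.52 + 704.44 = 2,111.96 thousand.
Unemployment rate = 55.83 / 1,407.52 = 3.97%.
Labor force participation rate = 1,407.52 / 2,111.96 = 66.65%.

Unemployment rate ≈ 3.97%; labor force participation rate ≈ 66.65%.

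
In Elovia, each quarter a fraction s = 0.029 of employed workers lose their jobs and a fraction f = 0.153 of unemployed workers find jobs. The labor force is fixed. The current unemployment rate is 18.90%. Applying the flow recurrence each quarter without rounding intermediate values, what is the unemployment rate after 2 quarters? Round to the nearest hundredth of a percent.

Unemployment rate after two quarters ≈ 17.92%.

With a fixed labor force, u_{t+1} = u_t + s·(1−u_t) − f·u_t = u_t·(1−s−f) + s.
Here 1−s−f = 0.818 and s = 0.029.
u_1 = 0.189000 × 0.818 + 0.029 = 0.183602.
u_2 = 0.183602 × 0.818 + 0.029 = 0.179186.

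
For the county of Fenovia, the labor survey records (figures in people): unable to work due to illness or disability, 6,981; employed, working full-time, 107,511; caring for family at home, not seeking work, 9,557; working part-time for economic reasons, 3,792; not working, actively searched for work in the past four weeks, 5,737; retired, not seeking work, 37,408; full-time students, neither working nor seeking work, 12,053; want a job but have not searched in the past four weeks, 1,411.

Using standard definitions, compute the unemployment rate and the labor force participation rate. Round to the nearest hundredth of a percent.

Employed = 107,511 + 3,792 = 111,303 (anyone who worked, including part-time for economic reasons, counts as employed).
Unemployed = 5,737.
Labor force = 111,303 + 5,737 = 117,040.
Not in labor force = 6,981 + 9,557 + 37,408 + 12,053 + 1,411 = 67,410 (those not working and not actively searching are outside the labor force — including those who want a job but have given up searching).
Civilian working-age population = 117,040 + 67,410 = 184,450.
Unemployment rate = 5,737 / 117,040 = 4.90%.
Labor force participation rate = 117,040 / 184,450 = 63.45%.

Unemployment rate ≈ 4.90%; labor force participation rate ≈ 63.45%.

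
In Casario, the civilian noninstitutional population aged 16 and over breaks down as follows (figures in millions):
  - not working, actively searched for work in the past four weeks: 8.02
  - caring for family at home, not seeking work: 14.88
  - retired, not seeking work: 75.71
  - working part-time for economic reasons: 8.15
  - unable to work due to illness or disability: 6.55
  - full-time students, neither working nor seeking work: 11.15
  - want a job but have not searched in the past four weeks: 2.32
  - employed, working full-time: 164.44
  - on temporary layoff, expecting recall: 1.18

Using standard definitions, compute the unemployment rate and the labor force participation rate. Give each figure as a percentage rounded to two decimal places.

Employed = 8.15 + 164.44 = 172.59 million (anyone who worked, including part-time for economic reasons, counts as employed).
Unemployed = 8.02 + 1.18 = 9.20 million (jobless and actively searching, or on temporary layoff).
Labor force = 172.59 + 9.20 = 181.79 million.
Not in labor force = 14.88 + 75.71 + 6.55 + 11.15 + 2.32 = 110.61 million (those not working and not actively searching are outside the labor force — including those who want a job but have given up searching).
Civilian working-age population = 181.79 + 110.61 = 292.40 million.
Unemployment rate = 9.20 / 181.79 = 5.06%.
Labor force participation rate = 181.79 / 292.40 = 62.17%.

Unemployment rate ≈ 5.06%; labor force participation rate ≈ 62.17%.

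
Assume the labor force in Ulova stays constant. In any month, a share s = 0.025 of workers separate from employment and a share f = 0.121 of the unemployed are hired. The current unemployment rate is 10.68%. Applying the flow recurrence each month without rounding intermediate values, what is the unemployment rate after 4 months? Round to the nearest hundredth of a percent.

Unemployment rate after four months ≈ 13.70%.

With a fixed labor force, u_{t+1} = u_t + s·(1−u_t) − f·u_t = u_t·(1−s−f) + s.
Here 1−s−f = 0.854 and s = 0.025.
u_1 = 0.106800 × 0.854 + 0.025 = 0.116207.
u_2 = 0.116207 × 0.854 + 0.025 = 0.124241.
u_3 = 0.124241 × 0.854 + 0.025 = 0.131102.
u_4 = 0.131102 × 0.854 + 0.025 = 0.136961.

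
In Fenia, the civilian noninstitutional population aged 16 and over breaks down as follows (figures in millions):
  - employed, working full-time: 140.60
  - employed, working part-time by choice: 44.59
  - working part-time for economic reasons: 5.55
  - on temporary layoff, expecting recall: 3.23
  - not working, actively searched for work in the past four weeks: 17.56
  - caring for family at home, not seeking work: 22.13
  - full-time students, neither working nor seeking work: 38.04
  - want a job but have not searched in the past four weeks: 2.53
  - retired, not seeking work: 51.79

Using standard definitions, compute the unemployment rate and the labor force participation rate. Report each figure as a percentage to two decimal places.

Unemployment rate ≈ 9.83%; labor force participation rate ≈ 64.88%.

Employed = 140.60 + 44.59 + 5.55 = 190.74 million (anyone who worked, including part-time for economic reasons, counts as employed).
Unemployed = 3.23 + 17.56 = 20.79 million (jobless and actively searching, or on temporary layoff).
Labor force = 190.74 + 20.79 = 211.53 million.
Not in labor force = 22.13 + 38.04 + 2.53 + 51.79 = 114.49 million (those not working and not actively searching are outside the labor force — including those who want a job but have given up searching).
Civilian working-age population = 211.53 + 114.49 = 326.02 million.
Unemployment rate = 20.79 / 211.53 = 9.83%.
Labor force participation rate = 211.53 / 326.02 = 64.88%.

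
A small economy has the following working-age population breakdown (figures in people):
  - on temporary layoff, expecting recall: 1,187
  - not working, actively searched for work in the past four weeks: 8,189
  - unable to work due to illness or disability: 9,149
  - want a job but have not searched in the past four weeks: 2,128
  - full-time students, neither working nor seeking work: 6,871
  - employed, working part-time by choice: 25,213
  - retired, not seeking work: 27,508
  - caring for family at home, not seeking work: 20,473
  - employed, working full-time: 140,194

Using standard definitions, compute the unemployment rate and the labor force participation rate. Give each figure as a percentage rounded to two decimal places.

Employed = 25,213 + 140,194 = 165,407.
Unemployed = 1,187 + 8,189 = 9,376 (jobless and actively searching, or on temporary layoff).
Labor force = 165,407 + 9,376 = 174,783.
Not in labor force = 9,149 + 2,128 + 6,871 + 27,508 + 20,473 = 66,129 (those not working and not actively searching are outside the labor force — including those who want a job but have given up searching).
Civilian working-age population = 174,783 + 66,129 = 240,912.
Unemployment rate = 9,376 / 174,783 = 5.36%.
Labor force participation rate = 174,783 / 240,912 = 72.55%.

Unemployment rate ≈ 5.36%; labor force participation rate ≈ 72.55%.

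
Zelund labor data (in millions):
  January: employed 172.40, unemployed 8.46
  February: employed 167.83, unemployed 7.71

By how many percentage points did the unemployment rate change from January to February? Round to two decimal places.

The unemployment rate changed by −0.29 percentage points.

January: labor force = 172.40 + 8.46 = 180.86; u = 8.46/180.86 = 4.68%.
February: labor force = 167.83 + 7.71 = 175.54; u = 7.71/175.54 = 4.39%.
Change = 4.39% − 4.68% = −0.29 pp.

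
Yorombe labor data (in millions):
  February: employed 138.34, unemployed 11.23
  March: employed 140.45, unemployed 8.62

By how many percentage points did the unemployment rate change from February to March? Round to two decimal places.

The unemployment rate changed by −1.73 percentage points.

February: labor force = 138.34 + 11.23 = 149.57; u = 11.23/149.57 = 7.51%.
March: labor force = 140.45 + 8.62 = 149.07; u = 8.62/149.07 = 5.78%.
Change = 5.78% − 7.51% = −1.73 pp.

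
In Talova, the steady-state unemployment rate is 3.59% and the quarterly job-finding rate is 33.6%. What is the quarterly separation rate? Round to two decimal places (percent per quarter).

Separation rate ≈ 1.25% per quarter.

From u* = s/(s+f): s = u·f/(1−u).
s = 0.0359 × 33.6 / (1 − 0.0359) = 1.2062 / 0.9641 ≈ 1.25% per quarter.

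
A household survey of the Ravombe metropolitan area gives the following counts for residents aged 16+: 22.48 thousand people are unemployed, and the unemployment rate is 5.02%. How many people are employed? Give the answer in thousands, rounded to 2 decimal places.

Labor force = U / u = 22.48 / 0.0502 ≈ 447.81 thousand.
Employed = labor force − unemployed = 447.81 − 22.48 = 425.33 thousand.

About 425.33 thousand are employed.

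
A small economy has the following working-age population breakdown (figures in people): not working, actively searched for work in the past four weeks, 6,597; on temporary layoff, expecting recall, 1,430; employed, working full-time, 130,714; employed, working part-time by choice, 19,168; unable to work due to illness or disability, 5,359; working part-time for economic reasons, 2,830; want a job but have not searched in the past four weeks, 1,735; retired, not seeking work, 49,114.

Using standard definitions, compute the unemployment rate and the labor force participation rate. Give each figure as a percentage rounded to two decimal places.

Unemployment rate ≈ 4.99%; labor force participation rate ≈ 74.09%.

Employed = 130,714 + 19,168 + 2,830 = 152,712 (anyone who worked, including part-time for economic reasons, counts as employed).
Unemployed = 6,597 + 1,430 = 8,027 (jobless and actively searching, or on temporary layoff).
Labor force = 152,712 + 8,027 = 160,739.
Not in labor force = 5,359 + 1,735 + 49,114 = 56,208 (those not working and not actively searching are outside the labor force — including those who want a job but have given up searching).
Civilian working-age population = 160,739 + 56,208 = 216,947.
Unemployment rate = 8,027 / 160,739 = 4.99%.
Labor force participation rate = 160,739 / 216,947 = 74.09%.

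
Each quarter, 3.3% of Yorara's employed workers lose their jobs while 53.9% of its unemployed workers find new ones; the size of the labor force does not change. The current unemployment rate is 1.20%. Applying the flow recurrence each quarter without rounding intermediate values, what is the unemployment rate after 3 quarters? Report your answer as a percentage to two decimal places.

With a fixed labor force, u_{t+1} = u_t + s·(1−u_t) − f·u_t = u_t·(1−s−f) + s.
Here 1−s−f = 0.428 and s = 0.033.
u_1 = 0.012000 × 0.428 + 0.033 = 0.038136.
u_2 = 0.038136 × 0.428 + 0.033 = 0.049322.
u_3 = 0.049322 × 0.428 + 0.033 = 0.054110.

Unemployment rate after three quarters ≈ 5.41%.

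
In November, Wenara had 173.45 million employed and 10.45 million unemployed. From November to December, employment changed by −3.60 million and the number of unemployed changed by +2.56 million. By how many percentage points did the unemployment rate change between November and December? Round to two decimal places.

The unemployment rate changed by +1.43 percentage points.

November: labor force = 173.45 + 10.45 = 183.90; u = 10.45/183.90 = 5.68%.
December: labor force = 169.85 + 13.01 = 182.86; u = 13.01/182.86 = 7.11%.
Change = 7.11% − 5.68% = +1.43 pp.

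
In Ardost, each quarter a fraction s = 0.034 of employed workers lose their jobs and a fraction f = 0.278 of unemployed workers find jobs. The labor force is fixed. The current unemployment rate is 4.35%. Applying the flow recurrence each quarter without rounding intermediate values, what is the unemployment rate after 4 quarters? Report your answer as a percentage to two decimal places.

With a fixed labor force, u_{t+1} = u_t + s·(1−u_t) − f·u_t = u_t·(1−s−f) + s.
Here 1−s−f = 0.688 and s = 0.034.
u_1 = 0.043500 × 0.688 + 0.034 = 0.063928.
u_2 = 0.063928 × 0.688 + 0.034 = 0.077982.
u_3 = 0.077982 × 0.688 + 0.034 = 0.087652.
u_4 = 0.087652 × 0.688 + 0.034 = 0.094305.

Unemployment rate after four quarters ≈ 9.43%.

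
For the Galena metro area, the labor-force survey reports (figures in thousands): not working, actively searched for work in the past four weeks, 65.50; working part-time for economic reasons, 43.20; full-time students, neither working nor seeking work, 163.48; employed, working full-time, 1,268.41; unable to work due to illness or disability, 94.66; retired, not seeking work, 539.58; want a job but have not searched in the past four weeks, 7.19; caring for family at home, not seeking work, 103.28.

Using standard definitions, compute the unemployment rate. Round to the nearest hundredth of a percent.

Employed = 43.20 + 1,268.41 = 1,311.61 thousand (anyone who worked, including part-time for economic reasons, counts as employed).
Unemployed = 65.50 thousand.
Labor force = 1,311.61 + 65.50 = 1,377.11 thousand.
Unemployment rate = 65.50 / 1,377.11 = 4.76%.

Unemployment rate ≈ 4.76%.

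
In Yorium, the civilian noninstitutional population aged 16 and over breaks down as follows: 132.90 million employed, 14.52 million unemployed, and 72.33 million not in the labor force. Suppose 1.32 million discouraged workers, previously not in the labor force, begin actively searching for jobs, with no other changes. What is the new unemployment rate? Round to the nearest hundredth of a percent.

New unemployment rate ≈ 10.65%.

Initially, labor force = 132.90 + 14.52 = 147.42 million, so u = 14.52/147.42 = 9.85%.
After the change, unemployed and labor force both rise by 1.32 → E = 132.90, U = 15.84, labor force = 148.74 million.
New unemployment rate = 15.84 / 148.74 = 10.65%.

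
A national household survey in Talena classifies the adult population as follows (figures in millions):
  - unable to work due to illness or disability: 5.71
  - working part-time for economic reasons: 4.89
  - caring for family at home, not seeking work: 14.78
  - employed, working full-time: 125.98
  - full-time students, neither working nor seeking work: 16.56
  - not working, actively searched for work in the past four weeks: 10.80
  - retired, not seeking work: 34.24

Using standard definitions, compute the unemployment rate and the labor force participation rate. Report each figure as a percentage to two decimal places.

Employed = 4.89 + 125.98 = 130.87 million (anyone who worked, including part-time for economic reasons, counts as employed).
Unemployed = 10.80 million.
Labor force = 130.87 + 10.80 = 141.67 million.
Not in labor force = 5.71 + 14.78 + 16.56 + 34.24 = 71.29 million (those not working and not actively searching are outside the labor force).
Civilian working-age population = 141.67 + 71.29 = 212.96 million.
Unemployment rate = 10.80 / 141.67 = 7.62%.
Labor force participation rate = 141.67 / 212.96 = 66.52%.

Unemployment rate ≈ 7.62%; labor force participation rate ≈ 66.52%.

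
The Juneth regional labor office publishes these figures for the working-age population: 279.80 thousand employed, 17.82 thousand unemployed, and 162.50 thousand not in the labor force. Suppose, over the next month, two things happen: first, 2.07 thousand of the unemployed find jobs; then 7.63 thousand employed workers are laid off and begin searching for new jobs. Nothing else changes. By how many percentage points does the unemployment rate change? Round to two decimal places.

The unemployment rate changes by +1.87 percentage points.

Initially, labor force = 279.80 + 17.82 = 297.62 thousand, so u = 17.82/297.62 = 5.99%.
After the first change, unemployed falls and employed rises by 2.07; labor force unchanged → E = 281.87, U = 15.75, labor force = 297.62 thousand.
After the second change, employed falls and unemployed rises by 7.63; labor force unchanged → E = 274.24, U = 23.38, labor force = 297.62 thousand.
New unemployment rate = 23.38 / 297.62 = 7.86%.
Change = 7.86% − 5.99% = +1.87 percentage points.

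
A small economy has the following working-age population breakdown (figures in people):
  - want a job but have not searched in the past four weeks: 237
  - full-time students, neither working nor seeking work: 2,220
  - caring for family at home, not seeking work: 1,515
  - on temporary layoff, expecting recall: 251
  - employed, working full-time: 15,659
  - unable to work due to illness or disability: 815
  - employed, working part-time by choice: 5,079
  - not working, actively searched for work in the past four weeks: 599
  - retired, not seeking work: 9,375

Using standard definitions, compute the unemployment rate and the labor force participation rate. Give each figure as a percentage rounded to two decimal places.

Unemployment rate ≈ 3.94%; labor force participation rate ≈ 60.39%.

Employed = 15,659 + 5,079 = 20,738.
Unemployed = 251 + 599 = 850 (jobless and actively searching, or on temporary layoff).
Labor force = 20,738 + 850 = 21,588.
Not in labor force = 237 + 2,220 + 1,515 + 815 + 9,375 = 14,162 (those not working and not actively searching are outside the labor force — including those who want a job but have given up searching).
Civilian working-age population = 21,588 + 14,162 = 35,750.
Unemployment rate = 850 / 21,588 = 3.94%.
Labor force participation rate = 21,588 / 35,750 = 60.39%.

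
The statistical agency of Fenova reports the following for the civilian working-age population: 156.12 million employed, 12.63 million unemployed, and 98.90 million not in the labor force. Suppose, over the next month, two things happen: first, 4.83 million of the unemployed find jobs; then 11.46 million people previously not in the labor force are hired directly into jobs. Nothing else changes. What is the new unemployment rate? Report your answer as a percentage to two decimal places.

New unemployment rate ≈ 4.33%.

Initially, labor force = 156.12 + 12.63 = 168.75 million, so u = 12.63/168.75 = 7.48%.
After the first change, unemployed falls and employed rises by 4.83; labor force unchanged → E = 160.95, U = 7.80, labor force = 168.75 million.
After the second change, employed and labor force both rise by 11.46; unemployed unchanged → E = 172.41, U = 7.80, labor force = 180.21 million.
New unemployment rate = 7.80 / 180.21 = 4.33%.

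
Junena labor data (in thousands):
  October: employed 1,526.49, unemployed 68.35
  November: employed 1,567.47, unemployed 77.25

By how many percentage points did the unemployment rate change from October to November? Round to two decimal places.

The unemployment rate changed by +0.41 percentage points.

October: labor force = 1,526.49 + 68.35 = 1,594.84; u = 68.35/1,594.84 = 4.29%.
November: labor force = 1,567.47 + 77.25 = 1,644.72; u = 77.25/1,644.72 = 4.70%.
Change = 4.70% − 4.29% = +0.41 pp.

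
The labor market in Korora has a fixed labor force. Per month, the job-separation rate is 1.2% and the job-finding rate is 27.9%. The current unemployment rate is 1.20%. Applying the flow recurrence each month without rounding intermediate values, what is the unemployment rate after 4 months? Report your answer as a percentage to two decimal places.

Unemployment rate after four months ≈ 3.38%.

With a fixed labor force, u_{t+1} = u_t + s·(1−u_t) − f·u_t = u_t·(1−s−f) + s.
Here 1−s−f = 0.709 and s = 0.012.
u_1 = 0.012000 × 0.709 + 0.012 = 0.020508.
u_2 = 0.020508 × 0.709 + 0.012 = 0.026540.
u_3 = 0.026540 × 0.709 + 0.012 = 0.030817.
u_4 = 0.030817 × 0.709 + 0.012 = 0.033849.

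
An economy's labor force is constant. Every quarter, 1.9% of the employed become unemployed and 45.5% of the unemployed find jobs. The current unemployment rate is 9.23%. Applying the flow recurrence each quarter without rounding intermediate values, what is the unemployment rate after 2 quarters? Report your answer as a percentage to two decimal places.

Unemployment rate after two quarters ≈ 5.45%.

With a fixed labor force, u_{t+1} = u_t + s·(1−u_t) − f·u_t = u_t·(1−s−f) + s.
Here 1−s−f = 0.526 and s = 0.019.
u_1 = 0.092300 × 0.526 + 0.019 = 0.067550.
u_2 = 0.067550 × 0.526 + 0.019 = 0.054531.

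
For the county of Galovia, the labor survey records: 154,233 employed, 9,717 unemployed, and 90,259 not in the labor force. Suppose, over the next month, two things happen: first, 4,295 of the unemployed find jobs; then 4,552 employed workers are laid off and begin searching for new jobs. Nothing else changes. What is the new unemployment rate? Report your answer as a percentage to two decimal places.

Initially, labor force = 154,233 + 9,717 = 163,950, so u = 9,717/163,950 = 5.93%.
After the first change, unemployed falls and employed rises by 4,295; labor force unchanged → E = 158,528, U = 5,422, labor force = 163,950.
After the second change, employed falls and unemployed rises by 4,552; labor force unchanged → E = 153,976, U = 9,974, labor force = 163,950.
New unemployment rate = 9,974 / 163,950 = 6.08%.

New unemployment rate ≈ 6.08%.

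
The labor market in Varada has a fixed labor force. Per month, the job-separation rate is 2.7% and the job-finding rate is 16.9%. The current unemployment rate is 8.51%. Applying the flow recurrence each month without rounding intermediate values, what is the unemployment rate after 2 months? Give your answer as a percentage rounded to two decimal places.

With a fixed labor force, u_{t+1} = u_t + s·(1−u_t) − f·u_t = u_t·(1−s−f) + s.
Here 1−s−f = 0.804 and s = 0.027.
u_1 = 0.085100 × 0.804 + 0.027 = 0.095420.
u_2 = 0.095420 × 0.804 + 0.027 = 0.103718.

Unemployment rate after two months ≈ 10.37%.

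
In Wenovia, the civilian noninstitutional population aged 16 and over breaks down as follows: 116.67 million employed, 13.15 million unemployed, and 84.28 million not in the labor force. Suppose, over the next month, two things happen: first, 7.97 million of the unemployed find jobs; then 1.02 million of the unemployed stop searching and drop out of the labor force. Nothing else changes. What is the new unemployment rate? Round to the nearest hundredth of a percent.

New unemployment rate ≈ 3.23%.

Initially, labor force = 116.67 + 13.15 = 129.82 million, so u = 13.15/129.82 = 10.13%.
After the first change, unemployed falls and employed rises by 7.97; labor force unchanged → E = 124.64, U = 5.18, labor force = 129.82 million.
After the second change, unemployed and labor force both fall by 1.02 → E = 124.64, U = 4.16, labor force = 128.80 million.
New unemployment rate = 4.16 / 128.80 = 3.23%.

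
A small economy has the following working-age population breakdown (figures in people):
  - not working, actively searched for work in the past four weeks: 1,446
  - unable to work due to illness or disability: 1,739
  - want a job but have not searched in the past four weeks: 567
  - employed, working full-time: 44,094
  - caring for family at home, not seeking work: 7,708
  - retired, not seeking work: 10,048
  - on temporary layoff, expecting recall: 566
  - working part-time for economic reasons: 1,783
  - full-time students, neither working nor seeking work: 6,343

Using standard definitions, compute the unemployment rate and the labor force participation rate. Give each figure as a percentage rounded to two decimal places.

Employed = 44,094 + 1,783 = 45,877 (anyone who worked, including part-time for economic reasons, counts as employed).
Unemployed = 1,446 + 566 = 2,012 (jobless and actively searching, or on temporary layoff).
Labor force = 45,877 + 2,012 = 47,889.
Not in labor force = 1,739 + 567 + 7,708 + 10,048 + 6,343 = 26,405 (those not working and not actively searching are outside the labor force — including those who want a job but have given up searching).
Civilian working-age population = 47,889 + 26,405 = 74,294.
Unemployment rate = 2,012 / 47,889 = 4.20%.
Labor force participation rate = 47,889 / 74,294 = 64.46%.

Unemployment rate ≈ 4.20%; labor force participation rate ≈ 64.46%.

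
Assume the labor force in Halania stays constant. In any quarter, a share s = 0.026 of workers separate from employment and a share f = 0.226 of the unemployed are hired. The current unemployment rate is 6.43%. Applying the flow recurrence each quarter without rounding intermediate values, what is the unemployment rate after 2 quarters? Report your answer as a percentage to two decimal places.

Unemployment rate after two quarters ≈ 8.14%.

With a fixed labor force, u_{t+1} = u_t + s·(1−u_t) − f·u_t = u_t·(1−s−f) + s.
Here 1−s−f = 0.748 and s = 0.026.
u_1 = 0.064300 × 0.748 + 0.026 = 0.074096.
u_2 = 0.074096 × 0.748 + 0.026 = 0.081424.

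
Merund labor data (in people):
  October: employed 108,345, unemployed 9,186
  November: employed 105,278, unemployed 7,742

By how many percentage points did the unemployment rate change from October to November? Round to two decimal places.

October: labor force = 108,345 + 9,186 = 117,531; u = 9,186/117,531 = 7.82%.
November: labor force = 105,278 + 7,742 = 113,020; u = 7,742/113,020 = 6.85%.
Change = 6.85% − 7.82% = −0.97 pp.

The unemployment rate changed by −0.97 percentage points.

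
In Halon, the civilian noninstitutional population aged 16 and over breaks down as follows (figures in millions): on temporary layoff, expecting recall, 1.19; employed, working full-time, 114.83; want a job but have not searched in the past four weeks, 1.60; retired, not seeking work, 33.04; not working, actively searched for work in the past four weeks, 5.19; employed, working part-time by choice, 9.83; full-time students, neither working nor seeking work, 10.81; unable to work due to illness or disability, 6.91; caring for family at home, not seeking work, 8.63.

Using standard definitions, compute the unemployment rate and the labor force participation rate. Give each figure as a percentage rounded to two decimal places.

Unemployment rate ≈ 4.87%; labor force participation rate ≈ 68.24%.

Employed = 114.83 + 9.83 = 124.66 million.
Unemployed = 1.19 + 5.19 = 6.38 million (jobless and actively searching, or on temporary layoff).
Labor force = 124.66 + 6.38 = 131.04 million.
Not in labor force = 1.60 + 33.04 + 10.81 + 6.91 + 8.63 = 60.99 million (those not working and not actively searching are outside the labor force — including those who want a job but have given up searching).
Civilian working-age population = 131.04 + 60.99 = 192.03 million.
Unemployment rate = 6.38 / 131.04 = 4.87%.
Labor force participation rate = 131.04 / 192.03 = 68.24%.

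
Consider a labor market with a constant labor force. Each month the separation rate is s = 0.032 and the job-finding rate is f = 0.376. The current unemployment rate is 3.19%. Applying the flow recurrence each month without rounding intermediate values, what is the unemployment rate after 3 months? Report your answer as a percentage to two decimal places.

With a fixed labor force, u_{t+1} = u_t + s·(1−u_t) − f·u_t = u_t·(1−s−f) + s.
Here 1−s−f = 0.592 and s = 0.032.
u_1 = 0.031900 × 0.592 + 0.032 = 0.050885.
u_2 = 0.050885 × 0.592 + 0.032 = 0.062124.
u_3 = 0.062124 × 0.592 + 0.032 = 0.068777.

Unemployment rate after three months ≈ 6.88%.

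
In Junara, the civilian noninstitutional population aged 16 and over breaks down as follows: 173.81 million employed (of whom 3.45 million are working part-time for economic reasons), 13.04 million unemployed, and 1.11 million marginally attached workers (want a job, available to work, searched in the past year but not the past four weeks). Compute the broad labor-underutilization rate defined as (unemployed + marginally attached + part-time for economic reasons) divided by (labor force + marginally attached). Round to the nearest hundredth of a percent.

Broad underutilization rate ≈ 9.36%.

Labor force = 173.81 + 13.04 = 186.85 million.
Numerator = 13.04 + 1.11 + 3.45 = 17.60 million.
Denominator = 186.85 + 1.11 = 187.96 million.
Broad rate = 17.60 / 187.96 = 9.36%.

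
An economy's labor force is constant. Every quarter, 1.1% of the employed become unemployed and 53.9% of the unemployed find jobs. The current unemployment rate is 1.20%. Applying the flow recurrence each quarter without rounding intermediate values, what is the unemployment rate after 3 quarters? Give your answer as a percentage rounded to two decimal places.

Unemployment rate after three quarters ≈ 1.93%.

With a fixed labor force, u_{t+1} = u_t + s·(1−u_t) − f·u_t = u_t·(1−s−f) + s.
Here 1−s−f = 0.450 and s = 0.011.
u_1 = 0.012000 × 0.450 + 0.011 = 0.016400.
u_2 = 0.016400 × 0.450 + 0.011 = 0.018380.
u_3 = 0.018380 × 0.450 + 0.011 = 0.019271.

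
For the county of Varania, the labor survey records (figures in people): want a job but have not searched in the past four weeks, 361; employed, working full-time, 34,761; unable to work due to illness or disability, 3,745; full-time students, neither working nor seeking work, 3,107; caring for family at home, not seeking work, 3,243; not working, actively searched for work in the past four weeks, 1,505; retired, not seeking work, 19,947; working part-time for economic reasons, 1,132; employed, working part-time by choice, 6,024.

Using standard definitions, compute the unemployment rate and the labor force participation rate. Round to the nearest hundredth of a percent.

Employed = 34,761 + 1,132 + 6,024 = 41,917 (anyone who worked, including part-time for economic reasons, counts as employed).
Unemployed = 1,505.
Labor force = 41,917 + 1,505 = 43,422.
Not in labor force = 361 + 3,745 + 3,107 + 3,243 + 19,947 = 30,403 (those not working and not actively searching are outside the labor force — including those who want a job but have given up searching).
Civilian working-age population = 43,422 + 30,403 = 73,825.
Unemployment rate = 1,505 / 43,422 = 3.47%.
Labor force participation rate = 43,422 / 73,825 = 58.82%.

Unemployment rate ≈ 3.47%; labor force participation rate ≈ 58.82%.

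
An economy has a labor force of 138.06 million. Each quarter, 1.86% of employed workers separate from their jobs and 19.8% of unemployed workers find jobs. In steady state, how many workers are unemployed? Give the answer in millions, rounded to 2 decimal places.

About 11.86 million are unemployed in steady state.

Steady-state unemployment rate u* = s/(s+f) = 1.86/(1.86+19.8) = 0.085873.
Unemployed = u* × labor force = 0.085873 × 138.06 ≈ 11.86 million.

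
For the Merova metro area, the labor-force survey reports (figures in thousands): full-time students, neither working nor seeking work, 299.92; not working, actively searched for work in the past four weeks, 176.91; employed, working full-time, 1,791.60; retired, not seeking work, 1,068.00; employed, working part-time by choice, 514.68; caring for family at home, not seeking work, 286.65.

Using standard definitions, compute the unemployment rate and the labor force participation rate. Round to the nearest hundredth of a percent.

Employed = 1,791.60 + 514.68 = 2,306.28 thousand.
Unemployed = 176.91 thousand.
Labor force = 2,306.28 + 176.91 = 2,483.19 thousand.
Not in labor force = 299.92 + 1,068.00 + 286.65 = 1,654.57 thousand (those not working and not actively searching are outside the labor force).
Civilian working-age population = 2,483.19 + 1,654.57 = 4,137.76 thousand.
Unemployment rate = 176.91 / 2,483.19 = 7.12%.
Labor force participation rate = 2,483.19 / 4,137.76 = 60.01%.

Unemployment rate ≈ 7.12%; labor force participation rate ≈ 60.01%.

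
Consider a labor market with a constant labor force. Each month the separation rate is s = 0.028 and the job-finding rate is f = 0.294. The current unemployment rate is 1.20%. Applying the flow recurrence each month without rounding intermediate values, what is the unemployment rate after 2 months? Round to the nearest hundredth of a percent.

Unemployment rate after two months ≈ 5.25%.

With a fixed labor force, u_{t+1} = u_t + s·(1−u_t) − f·u_t = u_t·(1−s−f) + s.
Here 1−s−f = 0.678 and s = 0.028.
u_1 = 0.012000 × 0.678 + 0.028 = 0.036136.
u_2 = 0.036136 × 0.678 + 0.028 = 0.052500.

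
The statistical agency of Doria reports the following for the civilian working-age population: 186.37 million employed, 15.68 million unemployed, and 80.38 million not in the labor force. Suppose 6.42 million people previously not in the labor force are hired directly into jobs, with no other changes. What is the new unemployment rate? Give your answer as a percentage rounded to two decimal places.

Initially, labor force = 186.37 + 15.68 = 202.05 million, so u = 15.68/202.05 = 7.76%.
After the change, employed and labor force both rise by 6.42; unemployed unchanged → E = 192.79, U = 15.68, labor force = 208.47 million.
New unemployment rate = 15.68 / 208.47 = 7.52%.

New unemployment rate ≈ 7.52%.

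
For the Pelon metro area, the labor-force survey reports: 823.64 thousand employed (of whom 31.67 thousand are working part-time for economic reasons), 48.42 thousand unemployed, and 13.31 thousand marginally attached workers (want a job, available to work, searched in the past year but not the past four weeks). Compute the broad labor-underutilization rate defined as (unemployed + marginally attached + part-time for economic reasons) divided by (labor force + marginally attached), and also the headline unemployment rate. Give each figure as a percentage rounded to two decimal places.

Labor force = 823.64 + 48.42 = 872.06 thousand.
Numerator = 48.42 + 13.31 + 31.67 = 93.40 thousand.
Denominator = 872.06 + 13.31 = 885.37 thousand.
Broad rate = 93.40 / 885.37 = 10.55%.
Headline unemployment rate = 48.42 / 872.06 = 5.55%.

Broad underutilization rate ≈ 10.55%; headline unemployment rate ≈ 5.55%.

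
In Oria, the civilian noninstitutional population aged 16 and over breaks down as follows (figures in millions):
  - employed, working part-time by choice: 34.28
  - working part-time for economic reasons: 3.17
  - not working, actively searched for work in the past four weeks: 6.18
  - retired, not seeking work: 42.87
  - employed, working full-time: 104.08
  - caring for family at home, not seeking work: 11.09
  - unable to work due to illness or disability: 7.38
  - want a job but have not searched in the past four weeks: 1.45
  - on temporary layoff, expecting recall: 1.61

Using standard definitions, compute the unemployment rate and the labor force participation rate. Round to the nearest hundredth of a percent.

Unemployment rate ≈ 5.22%; labor force participation rate ≈ 70.40%.

Employed = 34.28 + 3.17 + 104.08 = 141.53 million (anyone who worked, including part-time for economic reasons, counts as employed).
Unemployed = 6.18 + 1.61 = 7.79 million (jobless and actively searching, or on temporary layoff).
Labor force = 141.53 + 7.79 = 149.32 million.
Not in labor force = 42.87 + 11.09 + 7.38 + 1.45 = 62.79 million (those not working and not actively searching are outside the labor force — including those who want a job but have given up searching).
Civilian working-age population = 149.32 + 62.79 = 212.11 million.
Unemployment rate = 7.79 / 149.32 = 5.22%.
Labor force participation rate = 149.32 / 212.11 = 70.40%.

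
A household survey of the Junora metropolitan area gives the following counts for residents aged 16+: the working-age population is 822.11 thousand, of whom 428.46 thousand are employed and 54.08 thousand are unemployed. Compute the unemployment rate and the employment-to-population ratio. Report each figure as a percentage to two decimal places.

Labor force = employed + unemployed = 428.46 + 54.08 = 482.54 thousand.
Unemployment rate = 54.08 / 482.54 = 11.21%.
Employment-population ratio = 428.46 / 822.11 = 52.12%.

Unemployment rate ≈ 11.21%; employment-population ratio ≈ 52.12%.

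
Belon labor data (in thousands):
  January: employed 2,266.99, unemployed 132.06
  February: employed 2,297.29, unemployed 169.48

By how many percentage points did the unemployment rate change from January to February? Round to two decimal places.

January: labor force = 2,266.99 + 132.06 = 2,399.05; u = 132.06/2,399.05 = 5.50%.
February: labor force = 2,297.29 + 169.48 = 2,466.77; u = 169.48/2,466.77 = 6.87%.
Change = 6.87% − 5.50% = +1.37 pp.

The unemployment rate changed by +1.37 percentage points.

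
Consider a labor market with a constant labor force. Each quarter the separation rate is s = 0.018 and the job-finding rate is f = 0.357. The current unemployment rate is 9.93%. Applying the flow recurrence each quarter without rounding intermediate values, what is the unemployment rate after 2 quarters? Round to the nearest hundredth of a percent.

Unemployment rate after two quarters ≈ 6.80%.

With a fixed labor force, u_{t+1} = u_t + s·(1−u_t) − f·u_t = u_t·(1−s−f) + s.
Here 1−s−f = 0.625 and s = 0.018.
u_1 = 0.099300 × 0.625 + 0.018 = 0.080062.
u_2 = 0.080062 × 0.625 + 0.018 = 0.068039.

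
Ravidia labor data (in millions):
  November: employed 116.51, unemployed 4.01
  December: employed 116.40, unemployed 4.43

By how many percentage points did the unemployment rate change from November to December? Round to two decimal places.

November: labor force = 116.51 + 4.01 = 120.52; u = 4.01/120.52 = 3.33%.
December: labor force = 116.40 + 4.43 = 120.83; u = 4.43/120.83 = 3.67%.
Change = 3.67% − 3.33% = +0.34 pp.

The unemployment rate changed by +0.34 percentage points.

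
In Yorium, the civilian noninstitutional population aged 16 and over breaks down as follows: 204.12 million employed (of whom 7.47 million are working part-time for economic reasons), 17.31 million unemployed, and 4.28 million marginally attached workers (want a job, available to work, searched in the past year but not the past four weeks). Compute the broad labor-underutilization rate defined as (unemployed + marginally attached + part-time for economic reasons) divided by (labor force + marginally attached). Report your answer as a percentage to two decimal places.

Broad underutilization rate ≈ 12.87%.

Labor force = 204.12 + 17.31 = 221.43 million.
Numerator = 17.31 + 4.28 + 7.47 = 29.06 million.
Denominator = 221.43 + 4.28 = 225.71 million.
Broad rate = 29.06 / 225.71 = 12.87%.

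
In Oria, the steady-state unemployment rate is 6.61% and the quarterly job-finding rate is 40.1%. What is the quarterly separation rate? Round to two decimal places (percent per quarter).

From u* = s/(s+f): s = u·f/(1−u).
s = 0.0661 × 40.1 / (1 − 0.0661) = 2.6506 / 0.9339 ≈ 2.84% per quarter.

Separation rate ≈ 2.84% per quarter.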